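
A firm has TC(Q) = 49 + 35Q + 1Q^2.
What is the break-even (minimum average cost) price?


AC(Q) = 49/Q + 35 + 1Q
To minimize: dAC/dQ = -49/Q^2 + 1 = 0
Q^2 = 49/1 = 49
Q* = 7
Min AC = 49/7 + 35 + 1*7
Min AC = 7 + 35 + 7 = 49

49


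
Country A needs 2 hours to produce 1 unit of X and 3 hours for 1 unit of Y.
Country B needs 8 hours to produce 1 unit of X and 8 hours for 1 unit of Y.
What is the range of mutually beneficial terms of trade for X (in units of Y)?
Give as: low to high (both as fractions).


Opportunity cost of X for Country A = hours_X / hours_Y = 2/3 = 2/3 units of Y
Opportunity cost of X for Country B = hours_X / hours_Y = 8/8 = 1 units of Y
Terms of trade must be between the two opportunity costs.
Range: 2/3 to 1

2/3 to 1


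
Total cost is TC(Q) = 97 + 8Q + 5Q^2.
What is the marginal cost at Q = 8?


MC = dTC/dQ = 8 + 2*5*Q
At Q = 8:
MC = 8 + 10*8
MC = 8 + 80 = 88

88


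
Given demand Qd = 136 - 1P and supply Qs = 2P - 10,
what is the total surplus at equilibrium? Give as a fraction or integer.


Find equilibrium: 136 - 1P = 2P - 10
136 + 10 = 3P
P* = 146/3 = 146/3
Q* = 2*146/3 - 10 = 262/3
Inverse demand: P = 136 - Q/1, so P_max = 136
Inverse supply: P = 5 + Q/2, so P_min = 5
CS = (1/2) * 262/3 * (136 - 146/3) = 34322/9
PS = (1/2) * 262/3 * (146/3 - 5) = 17161/9
TS = CS + PS = 34322/9 + 17161/9 = 17161/3

17161/3


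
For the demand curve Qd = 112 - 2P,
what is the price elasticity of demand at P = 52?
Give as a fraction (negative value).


dQ/dP = -2
At P = 52: Q = 112 - 2*52 = 8
E = (dQ/dP)(P/Q) = (-2)(52/8) = -13

-13


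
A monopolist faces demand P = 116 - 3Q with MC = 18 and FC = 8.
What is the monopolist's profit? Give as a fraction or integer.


MR = MC: 116 - 6Q = 18
Q* = 49/3
P* = 116 - 3*49/3 = 67
Profit = (P* - MC)*Q* - FC
= (67 - 18)*49/3 - 8
= 49*49/3 - 8
= 2401/3 - 8 = 2377/3

2377/3


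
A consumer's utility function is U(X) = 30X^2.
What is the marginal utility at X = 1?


MU = dU/dX = 30*2*X^(2-1)
MU = 60*X^1
At X = 1:
MU = 60 * 1^1
MU = 60 * 1 = 60

60


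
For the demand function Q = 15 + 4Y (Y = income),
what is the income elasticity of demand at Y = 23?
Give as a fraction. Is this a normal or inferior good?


dQ/dY = 4
At Y = 23: Q = 15 + 4*23 = 107
Ey = (dQ/dY)(Y/Q) = 4 * 23 / 107 = 92/107
Since Ey > 0, this is a normal good.

92/107 (normal good)


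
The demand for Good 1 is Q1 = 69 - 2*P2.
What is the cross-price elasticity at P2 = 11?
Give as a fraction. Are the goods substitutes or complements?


dQ1/dP2 = -2
At P2 = 11: Q1 = 69 - 2*11 = 47
Exy = (dQ1/dP2)(P2/Q1) = -2 * 11 / 47 = -22/47
Since Exy < 0, the goods are complements.

-22/47 (complements)


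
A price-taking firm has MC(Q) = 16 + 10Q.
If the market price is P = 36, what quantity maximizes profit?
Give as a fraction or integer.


In perfect competition, profit is maximized where P = MC.
36 = 16 + 10Q
20 = 10Q
Q* = 20/10 = 2

2


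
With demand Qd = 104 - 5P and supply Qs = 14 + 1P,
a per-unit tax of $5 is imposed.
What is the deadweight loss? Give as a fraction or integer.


Pre-tax equilibrium quantity: Q* = 29
Post-tax equilibrium quantity: Q_tax = 149/6
Reduction in quantity: Q* - Q_tax = 25/6
DWL = (1/2) * tax * (Q* - Q_tax)
DWL = (1/2) * 5 * 25/6 = 125/12

125/12


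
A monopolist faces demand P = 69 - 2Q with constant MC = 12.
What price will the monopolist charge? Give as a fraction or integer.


MR = 69 - 4Q
Set MR = MC: 69 - 4Q = 12
Q* = 57/4
Substitute into demand:
P* = 69 - 2*57/4 = 81/2

81/2


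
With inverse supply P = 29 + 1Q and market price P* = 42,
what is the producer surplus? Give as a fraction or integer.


Minimum supply price (at Q=0): P_min = 29
Quantity supplied at P* = 42:
Q* = (42 - 29)/1 = 13
PS = (1/2) * Q* * (P* - P_min)
PS = (1/2) * 13 * (42 - 29)
PS = (1/2) * 13 * 13 = 169/2

169/2


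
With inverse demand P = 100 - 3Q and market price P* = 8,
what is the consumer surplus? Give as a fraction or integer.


Maximum willingness to pay (at Q=0): P_max = 100
Quantity demanded at P* = 8:
Q* = (100 - 8)/3 = 92/3
CS = (1/2) * Q* * (P_max - P*)
CS = (1/2) * 92/3 * (100 - 8)
CS = (1/2) * 92/3 * 92 = 4232/3

4232/3


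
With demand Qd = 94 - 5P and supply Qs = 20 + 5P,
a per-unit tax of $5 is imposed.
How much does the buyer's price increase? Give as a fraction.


With a per-unit tax, the buyer's price increase depends on relative slopes.
Supply slope: d = 5, Demand slope: b = 5
Buyer's price increase = d * tax / (b + d)
= 5 * 5 / (5 + 5)
= 25 / 10 = 5/2

5/2


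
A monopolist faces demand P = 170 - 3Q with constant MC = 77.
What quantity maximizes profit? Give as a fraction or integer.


TR = P*Q = (170 - 3Q)Q = 170Q - 3Q^2
MR = dTR/dQ = 170 - 6Q
Set MR = MC:
170 - 6Q = 77
93 = 6Q
Q* = 93/6 = 31/2

31/2


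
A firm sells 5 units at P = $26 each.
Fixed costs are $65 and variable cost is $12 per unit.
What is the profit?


Total Revenue = P * Q = 26 * 5 = $130
Total Cost = FC + VC*Q = 65 + 12*5 = $125
Profit = TR - TC = 130 - 125 = $5

$5


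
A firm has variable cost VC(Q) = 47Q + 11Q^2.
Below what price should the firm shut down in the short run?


AVC(Q) = VC(Q)/Q = 47 + 11Q
AVC is increasing in Q, so minimum AVC is at Q -> 0+.
Min AVC = 47
The firm should shut down if P < 47.

47


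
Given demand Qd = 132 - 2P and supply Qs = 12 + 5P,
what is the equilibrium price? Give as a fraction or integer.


At equilibrium, Qd = Qs.
132 - 2P = 12 + 5P
132 - 12 = 2P + 5P
120 = 7P
P* = 120/7 = 120/7

120/7


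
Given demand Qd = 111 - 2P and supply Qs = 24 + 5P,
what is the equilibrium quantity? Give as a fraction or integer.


First find equilibrium price:
111 - 2P = 24 + 5P
P* = 87/7 = 87/7
Then substitute into demand:
Q* = 111 - 2 * 87/7 = 603/7

603/7


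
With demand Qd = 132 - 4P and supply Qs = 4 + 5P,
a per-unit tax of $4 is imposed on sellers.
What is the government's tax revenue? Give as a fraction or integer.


With tax on sellers, new supply: Qs' = 4 + 5(P - 4)
= 5P - 16
New equilibrium quantity:
Q_new = 596/9
Tax revenue = tax * Q_new = 4 * 596/9 = 2384/9

2384/9


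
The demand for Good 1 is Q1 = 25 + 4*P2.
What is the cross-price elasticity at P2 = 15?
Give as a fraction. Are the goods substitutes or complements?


dQ1/dP2 = 4
At P2 = 15: Q1 = 25 + 4*15 = 85
Exy = (dQ1/dP2)(P2/Q1) = 4 * 15 / 85 = 12/17
Since Exy > 0, the goods are substitutes.

12/17 (substitutes)


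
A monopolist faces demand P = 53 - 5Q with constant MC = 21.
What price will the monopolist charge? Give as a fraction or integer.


MR = 53 - 10Q
Set MR = MC: 53 - 10Q = 21
Q* = 16/5
Substitute into demand:
P* = 53 - 5*16/5 = 37

37


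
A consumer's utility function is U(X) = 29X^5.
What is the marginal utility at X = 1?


MU = dU/dX = 29*5*X^(5-1)
MU = 145*X^4
At X = 1:
MU = 145 * 1^4
MU = 145 * 1 = 145

145


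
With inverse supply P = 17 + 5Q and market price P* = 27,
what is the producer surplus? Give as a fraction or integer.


Minimum supply price (at Q=0): P_min = 17
Quantity supplied at P* = 27:
Q* = (27 - 17)/5 = 2
PS = (1/2) * Q* * (P* - P_min)
PS = (1/2) * 2 * (27 - 17)
PS = (1/2) * 2 * 10 = 10

10


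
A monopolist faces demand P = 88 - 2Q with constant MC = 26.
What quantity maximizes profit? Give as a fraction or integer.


TR = P*Q = (88 - 2Q)Q = 88Q - 2Q^2
MR = dTR/dQ = 88 - 4Q
Set MR = MC:
88 - 4Q = 26
62 = 4Q
Q* = 62/4 = 31/2

31/2


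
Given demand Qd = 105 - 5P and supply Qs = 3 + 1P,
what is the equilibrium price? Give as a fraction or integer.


At equilibrium, Qd = Qs.
105 - 5P = 3 + 1P
105 - 3 = 5P + 1P
102 = 6P
P* = 102/6 = 17

17


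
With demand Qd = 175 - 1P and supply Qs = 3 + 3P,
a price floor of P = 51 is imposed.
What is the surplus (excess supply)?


At P = 51:
Qd = 175 - 1*51 = 124
Qs = 3 + 3*51 = 156
Surplus = Qs - Qd = 156 - 124 = 32

32


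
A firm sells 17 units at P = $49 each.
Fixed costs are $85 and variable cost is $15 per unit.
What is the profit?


Total Revenue = P * Q = 49 * 17 = $833
Total Cost = FC + VC*Q = 85 + 15*17 = $340
Profit = TR - TC = 833 - 340 = $493

$493


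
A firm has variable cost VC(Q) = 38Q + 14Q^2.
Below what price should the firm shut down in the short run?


AVC(Q) = VC(Q)/Q = 38 + 14Q
AVC is increasing in Q, so minimum AVC is at Q -> 0+.
Min AVC = 38
The firm should shut down if P < 38.

38


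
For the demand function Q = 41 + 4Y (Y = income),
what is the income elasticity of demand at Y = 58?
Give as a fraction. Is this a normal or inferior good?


dQ/dY = 4
At Y = 58: Q = 41 + 4*58 = 273
Ey = (dQ/dY)(Y/Q) = 4 * 58 / 273 = 232/273
Since Ey > 0, this is a normal good.

232/273 (normal good)


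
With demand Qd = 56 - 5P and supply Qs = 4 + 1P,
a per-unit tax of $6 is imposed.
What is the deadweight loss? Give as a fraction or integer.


Pre-tax equilibrium quantity: Q* = 38/3
Post-tax equilibrium quantity: Q_tax = 23/3
Reduction in quantity: Q* - Q_tax = 5
DWL = (1/2) * tax * (Q* - Q_tax)
DWL = (1/2) * 6 * 5 = 15

15


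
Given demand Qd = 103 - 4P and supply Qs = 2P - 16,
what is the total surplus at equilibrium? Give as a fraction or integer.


Find equilibrium: 103 - 4P = 2P - 16
103 + 16 = 6P
P* = 119/6 = 119/6
Q* = 2*119/6 - 16 = 71/3
Inverse demand: P = 103/4 - Q/4, so P_max = 103/4
Inverse supply: P = 8 + Q/2, so P_min = 8
CS = (1/2) * 71/3 * (103/4 - 119/6) = 5041/72
PS = (1/2) * 71/3 * (119/6 - 8) = 5041/36
TS = CS + PS = 5041/72 + 5041/36 = 5041/24

5041/24


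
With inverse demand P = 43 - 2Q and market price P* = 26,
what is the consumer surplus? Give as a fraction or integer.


Maximum willingness to pay (at Q=0): P_max = 43
Quantity demanded at P* = 26:
Q* = (43 - 26)/2 = 17/2
CS = (1/2) * Q* * (P_max - P*)
CS = (1/2) * 17/2 * (43 - 26)
CS = (1/2) * 17/2 * 17 = 289/4

289/4


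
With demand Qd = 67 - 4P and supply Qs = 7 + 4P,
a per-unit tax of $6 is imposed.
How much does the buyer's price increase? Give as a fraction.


With a per-unit tax, the buyer's price increase depends on relative slopes.
Supply slope: d = 4, Demand slope: b = 4
Buyer's price increase = d * tax / (b + d)
= 4 * 6 / (4 + 4)
= 24 / 8 = 3

3


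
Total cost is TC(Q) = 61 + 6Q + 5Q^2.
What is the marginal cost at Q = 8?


MC = dTC/dQ = 6 + 2*5*Q
At Q = 8:
MC = 6 + 10*8
MC = 6 + 80 = 86

86


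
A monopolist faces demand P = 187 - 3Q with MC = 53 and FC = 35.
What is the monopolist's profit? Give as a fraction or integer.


MR = MC: 187 - 6Q = 53
Q* = 67/3
P* = 187 - 3*67/3 = 120
Profit = (P* - MC)*Q* - FC
= (120 - 53)*67/3 - 35
= 67*67/3 - 35
= 4489/3 - 35 = 4384/3

4384/3


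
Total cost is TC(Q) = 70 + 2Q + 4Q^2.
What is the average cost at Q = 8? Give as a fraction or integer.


TC(8) = 70 + 2*8 + 4*8^2
TC(8) = 70 + 16 + 256 = 342
AC = TC/Q = 342/8 = 171/4

171/4


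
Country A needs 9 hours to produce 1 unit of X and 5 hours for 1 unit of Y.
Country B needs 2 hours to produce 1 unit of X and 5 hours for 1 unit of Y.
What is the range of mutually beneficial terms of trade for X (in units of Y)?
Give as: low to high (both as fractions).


Opportunity cost of X for Country A = hours_X / hours_Y = 9/5 = 9/5 units of Y
Opportunity cost of X for Country B = hours_X / hours_Y = 2/5 = 2/5 units of Y
Terms of trade must be between the two opportunity costs.
Range: 2/5 to 9/5

2/5 to 9/5


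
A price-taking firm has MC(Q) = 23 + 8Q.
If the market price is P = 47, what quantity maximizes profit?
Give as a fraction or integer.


In perfect competition, profit is maximized where P = MC.
47 = 23 + 8Q
24 = 8Q
Q* = 24/8 = 3

3


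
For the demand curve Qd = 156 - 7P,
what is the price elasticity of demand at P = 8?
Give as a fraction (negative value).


dQ/dP = -7
At P = 8: Q = 156 - 7*8 = 100
E = (dQ/dP)(P/Q) = (-7)(8/100) = -14/25

-14/25


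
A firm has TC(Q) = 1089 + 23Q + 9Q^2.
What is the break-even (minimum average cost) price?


AC(Q) = 1089/Q + 23 + 9Q
To minimize: dAC/dQ = -1089/Q^2 + 9 = 0
Q^2 = 1089/9 = 121
Q* = 11
Min AC = 1089/11 + 23 + 9*11
Min AC = 99 + 23 + 99 = 221

221


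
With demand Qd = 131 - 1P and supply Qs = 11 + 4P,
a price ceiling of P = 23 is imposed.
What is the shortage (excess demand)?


At P = 23:
Qd = 131 - 1*23 = 108
Qs = 11 + 4*23 = 103
Shortage = Qd - Qs = 108 - 103 = 5

5


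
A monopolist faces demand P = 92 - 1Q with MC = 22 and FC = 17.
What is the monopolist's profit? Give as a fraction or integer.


MR = MC: 92 - 2Q = 22
Q* = 35
P* = 92 - 1*35 = 57
Profit = (P* - MC)*Q* - FC
= (57 - 22)*35 - 17
= 35*35 - 17
= 1225 - 17 = 1208

1208


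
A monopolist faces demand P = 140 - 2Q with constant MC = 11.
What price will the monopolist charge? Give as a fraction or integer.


MR = 140 - 4Q
Set MR = MC: 140 - 4Q = 11
Q* = 129/4
Substitute into demand:
P* = 140 - 2*129/4 = 151/2

151/2


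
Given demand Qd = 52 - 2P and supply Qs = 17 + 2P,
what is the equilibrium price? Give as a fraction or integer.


At equilibrium, Qd = Qs.
52 - 2P = 17 + 2P
52 - 17 = 2P + 2P
35 = 4P
P* = 35/4 = 35/4

35/4


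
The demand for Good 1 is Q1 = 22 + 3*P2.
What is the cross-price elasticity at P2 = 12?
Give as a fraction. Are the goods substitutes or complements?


dQ1/dP2 = 3
At P2 = 12: Q1 = 22 + 3*12 = 58
Exy = (dQ1/dP2)(P2/Q1) = 3 * 12 / 58 = 18/29
Since Exy > 0, the goods are substitutes.

18/29 (substitutes)


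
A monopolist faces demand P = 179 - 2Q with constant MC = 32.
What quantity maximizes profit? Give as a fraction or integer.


TR = P*Q = (179 - 2Q)Q = 179Q - 2Q^2
MR = dTR/dQ = 179 - 4Q
Set MR = MC:
179 - 4Q = 32
147 = 4Q
Q* = 147/4 = 147/4

147/4


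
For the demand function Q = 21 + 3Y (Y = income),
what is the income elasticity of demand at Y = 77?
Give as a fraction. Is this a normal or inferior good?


dQ/dY = 3
At Y = 77: Q = 21 + 3*77 = 252
Ey = (dQ/dY)(Y/Q) = 3 * 77 / 252 = 11/12
Since Ey > 0, this is a normal good.

11/12 (normal good)


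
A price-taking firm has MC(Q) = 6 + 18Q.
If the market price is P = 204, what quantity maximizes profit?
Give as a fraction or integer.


In perfect competition, profit is maximized where P = MC.
204 = 6 + 18Q
198 = 18Q
Q* = 198/18 = 11

11


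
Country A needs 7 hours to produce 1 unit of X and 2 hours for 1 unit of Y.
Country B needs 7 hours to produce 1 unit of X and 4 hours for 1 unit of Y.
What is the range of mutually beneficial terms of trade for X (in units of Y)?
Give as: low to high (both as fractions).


Opportunity cost of X for Country A = hours_X / hours_Y = 7/2 = 7/2 units of Y
Opportunity cost of X for Country B = hours_X / hours_Y = 7/4 = 7/4 units of Y
Terms of trade must be between the two opportunity costs.
Range: 7/4 to 7/2

7/4 to 7/2


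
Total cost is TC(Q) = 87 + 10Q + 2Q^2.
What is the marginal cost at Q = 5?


MC = dTC/dQ = 10 + 2*2*Q
At Q = 5:
MC = 10 + 4*5
MC = 10 + 20 = 30

30


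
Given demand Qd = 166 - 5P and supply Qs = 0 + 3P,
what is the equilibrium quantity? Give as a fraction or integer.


First find equilibrium price:
166 - 5P = 0 + 3P
P* = 166/8 = 83/4
Then substitute into demand:
Q* = 166 - 5 * 83/4 = 249/4

249/4


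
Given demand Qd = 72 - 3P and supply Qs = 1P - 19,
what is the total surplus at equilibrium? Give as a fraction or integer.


Find equilibrium: 72 - 3P = 1P - 19
72 + 19 = 4P
P* = 91/4 = 91/4
Q* = 1*91/4 - 19 = 15/4
Inverse demand: P = 24 - Q/3, so P_max = 24
Inverse supply: P = 19 + Q/1, so P_min = 19
CS = (1/2) * 15/4 * (24 - 91/4) = 75/32
PS = (1/2) * 15/4 * (91/4 - 19) = 225/32
TS = CS + PS = 75/32 + 225/32 = 75/8

75/8


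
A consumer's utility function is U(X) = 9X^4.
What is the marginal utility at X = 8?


MU = dU/dX = 9*4*X^(4-1)
MU = 36*X^3
At X = 8:
MU = 36 * 8^3
MU = 36 * 512 = 18432

18432


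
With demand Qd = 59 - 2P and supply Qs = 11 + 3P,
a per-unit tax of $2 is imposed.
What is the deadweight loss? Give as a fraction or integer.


Pre-tax equilibrium quantity: Q* = 199/5
Post-tax equilibrium quantity: Q_tax = 187/5
Reduction in quantity: Q* - Q_tax = 12/5
DWL = (1/2) * tax * (Q* - Q_tax)
DWL = (1/2) * 2 * 12/5 = 12/5

12/5


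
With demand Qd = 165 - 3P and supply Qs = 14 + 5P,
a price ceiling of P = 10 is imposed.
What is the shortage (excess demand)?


At P = 10:
Qd = 165 - 3*10 = 135
Qs = 14 + 5*10 = 64
Shortage = Qd - Qs = 135 - 64 = 71

71


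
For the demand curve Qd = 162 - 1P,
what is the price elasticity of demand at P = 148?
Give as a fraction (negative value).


dQ/dP = -1
At P = 148: Q = 162 - 1*148 = 14
E = (dQ/dP)(P/Q) = (-1)(148/14) = -74/7

-74/7


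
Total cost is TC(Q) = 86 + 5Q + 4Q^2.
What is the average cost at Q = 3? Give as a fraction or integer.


TC(3) = 86 + 5*3 + 4*3^2
TC(3) = 86 + 15 + 36 = 137
AC = TC/Q = 137/3 = 137/3

137/3


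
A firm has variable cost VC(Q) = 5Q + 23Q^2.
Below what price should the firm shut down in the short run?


AVC(Q) = VC(Q)/Q = 5 + 23Q
AVC is increasing in Q, so minimum AVC is at Q -> 0+.
Min AVC = 5
The firm should shut down if P < 5.

5


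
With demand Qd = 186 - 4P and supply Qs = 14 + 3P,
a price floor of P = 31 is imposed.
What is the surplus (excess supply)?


At P = 31:
Qd = 186 - 4*31 = 62
Qs = 14 + 3*31 = 107
Surplus = Qs - Qd = 107 - 62 = 45

45


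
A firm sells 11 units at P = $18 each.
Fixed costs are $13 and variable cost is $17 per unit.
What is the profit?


Total Revenue = P * Q = 18 * 11 = $198
Total Cost = FC + VC*Q = 13 + 17*11 = $200
Profit = TR - TC = 198 - 200 = $-2

$-2


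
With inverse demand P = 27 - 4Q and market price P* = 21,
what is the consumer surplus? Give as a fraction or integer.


Maximum willingness to pay (at Q=0): P_max = 27
Quantity demanded at P* = 21:
Q* = (27 - 21)/4 = 3/2
CS = (1/2) * Q* * (P_max - P*)
CS = (1/2) * 3/2 * (27 - 21)
CS = (1/2) * 3/2 * 6 = 9/2

9/2


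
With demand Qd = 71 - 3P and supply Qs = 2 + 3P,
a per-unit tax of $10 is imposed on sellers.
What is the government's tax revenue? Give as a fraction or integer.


With tax on sellers, new supply: Qs' = 2 + 3(P - 10)
= 3P - 28
New equilibrium quantity:
Q_new = 43/2
Tax revenue = tax * Q_new = 10 * 43/2 = 215

215


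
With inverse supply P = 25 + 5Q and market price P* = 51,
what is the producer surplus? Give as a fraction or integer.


Minimum supply price (at Q=0): P_min = 25
Quantity supplied at P* = 51:
Q* = (51 - 25)/5 = 26/5
PS = (1/2) * Q* * (P* - P_min)
PS = (1/2) * 26/5 * (51 - 25)
PS = (1/2) * 26/5 * 26 = 338/5

338/5


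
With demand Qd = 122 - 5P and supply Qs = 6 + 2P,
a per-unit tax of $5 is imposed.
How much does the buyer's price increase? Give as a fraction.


With a per-unit tax, the buyer's price increase depends on relative slopes.
Supply slope: d = 2, Demand slope: b = 5
Buyer's price increase = d * tax / (b + d)
= 2 * 5 / (5 + 2)
= 10 / 7 = 10/7

10/7


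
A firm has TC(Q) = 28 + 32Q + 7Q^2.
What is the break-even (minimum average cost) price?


AC(Q) = 28/Q + 32 + 7Q
To minimize: dAC/dQ = -28/Q^2 + 7 = 0
Q^2 = 28/7 = 4
Q* = 2
Min AC = 28/2 + 32 + 7*2
Min AC = 14 + 32 + 14 = 60

60


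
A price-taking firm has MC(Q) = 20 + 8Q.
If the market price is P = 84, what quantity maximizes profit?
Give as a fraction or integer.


In perfect competition, profit is maximized where P = MC.
84 = 20 + 8Q
64 = 8Q
Q* = 64/8 = 8

8


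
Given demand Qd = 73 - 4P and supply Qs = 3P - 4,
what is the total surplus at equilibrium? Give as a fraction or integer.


Find equilibrium: 73 - 4P = 3P - 4
73 + 4 = 7P
P* = 77/7 = 11
Q* = 3*11 - 4 = 29
Inverse demand: P = 73/4 - Q/4, so P_max = 73/4
Inverse supply: P = 4/3 + Q/3, so P_min = 4/3
CS = (1/2) * 29 * (73/4 - 11) = 841/8
PS = (1/2) * 29 * (11 - 4/3) = 841/6
TS = CS + PS = 841/8 + 841/6 = 5887/24

5887/24


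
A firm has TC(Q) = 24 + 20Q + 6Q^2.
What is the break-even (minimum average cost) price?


AC(Q) = 24/Q + 20 + 6Q
To minimize: dAC/dQ = -24/Q^2 + 6 = 0
Q^2 = 24/6 = 4
Q* = 2
Min AC = 24/2 + 20 + 6*2
Min AC = 12 + 20 + 12 = 44

44


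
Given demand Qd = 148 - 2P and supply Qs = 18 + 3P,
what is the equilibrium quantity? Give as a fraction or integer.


First find equilibrium price:
148 - 2P = 18 + 3P
P* = 130/5 = 26
Then substitute into demand:
Q* = 148 - 2 * 26 = 96

96


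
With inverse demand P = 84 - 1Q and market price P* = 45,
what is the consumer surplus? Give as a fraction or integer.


Maximum willingness to pay (at Q=0): P_max = 84
Quantity demanded at P* = 45:
Q* = (84 - 45)/1 = 39
CS = (1/2) * Q* * (P_max - P*)
CS = (1/2) * 39 * (84 - 45)
CS = (1/2) * 39 * 39 = 1521/2

1521/2


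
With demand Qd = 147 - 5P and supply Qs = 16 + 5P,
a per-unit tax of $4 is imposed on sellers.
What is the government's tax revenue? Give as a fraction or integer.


With tax on sellers, new supply: Qs' = 16 + 5(P - 4)
= 5P - 4
New equilibrium quantity:
Q_new = 143/2
Tax revenue = tax * Q_new = 4 * 143/2 = 286

286


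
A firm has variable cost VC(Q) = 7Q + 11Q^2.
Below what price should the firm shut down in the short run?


AVC(Q) = VC(Q)/Q = 7 + 11Q
AVC is increasing in Q, so minimum AVC is at Q -> 0+.
Min AVC = 7
The firm should shut down if P < 7.

7


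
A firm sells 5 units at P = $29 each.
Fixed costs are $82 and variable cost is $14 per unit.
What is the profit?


Total Revenue = P * Q = 29 * 5 = $145
Total Cost = FC + VC*Q = 82 + 14*5 = $152
Profit = TR - TC = 145 - 152 = $-7

$-7


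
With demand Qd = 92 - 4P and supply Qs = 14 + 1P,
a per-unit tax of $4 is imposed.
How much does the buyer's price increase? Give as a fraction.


With a per-unit tax, the buyer's price increase depends on relative slopes.
Supply slope: d = 1, Demand slope: b = 4
Buyer's price increase = d * tax / (b + d)
= 1 * 4 / (4 + 1)
= 4 / 5 = 4/5

4/5


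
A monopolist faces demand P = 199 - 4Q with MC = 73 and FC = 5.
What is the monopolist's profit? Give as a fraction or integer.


MR = MC: 199 - 8Q = 73
Q* = 63/4
P* = 199 - 4*63/4 = 136
Profit = (P* - MC)*Q* - FC
= (136 - 73)*63/4 - 5
= 63*63/4 - 5
= 3969/4 - 5 = 3949/4

3949/4


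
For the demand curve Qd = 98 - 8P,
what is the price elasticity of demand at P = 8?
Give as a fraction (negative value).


dQ/dP = -8
At P = 8: Q = 98 - 8*8 = 34
E = (dQ/dP)(P/Q) = (-8)(8/34) = -32/17

-32/17


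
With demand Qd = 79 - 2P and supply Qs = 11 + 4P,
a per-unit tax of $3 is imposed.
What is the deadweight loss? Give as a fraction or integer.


Pre-tax equilibrium quantity: Q* = 169/3
Post-tax equilibrium quantity: Q_tax = 157/3
Reduction in quantity: Q* - Q_tax = 4
DWL = (1/2) * tax * (Q* - Q_tax)
DWL = (1/2) * 3 * 4 = 6

6


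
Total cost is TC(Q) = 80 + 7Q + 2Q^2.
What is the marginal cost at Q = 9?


MC = dTC/dQ = 7 + 2*2*Q
At Q = 9:
MC = 7 + 4*9
MC = 7 + 36 = 43

43


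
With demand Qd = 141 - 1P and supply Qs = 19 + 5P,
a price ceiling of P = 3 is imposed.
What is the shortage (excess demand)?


At P = 3:
Qd = 141 - 1*3 = 138
Qs = 19 + 5*3 = 34
Shortage = Qd - Qs = 138 - 34 = 104

104


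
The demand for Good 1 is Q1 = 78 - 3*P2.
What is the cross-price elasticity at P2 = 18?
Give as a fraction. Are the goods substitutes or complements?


dQ1/dP2 = -3
At P2 = 18: Q1 = 78 - 3*18 = 24
Exy = (dQ1/dP2)(P2/Q1) = -3 * 18 / 24 = -9/4
Since Exy < 0, the goods are complements.

-9/4 (complements)


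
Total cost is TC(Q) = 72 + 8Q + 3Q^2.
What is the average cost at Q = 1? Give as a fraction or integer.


TC(1) = 72 + 8*1 + 3*1^2
TC(1) = 72 + 8 + 3 = 83
AC = TC/Q = 83/1 = 83

83


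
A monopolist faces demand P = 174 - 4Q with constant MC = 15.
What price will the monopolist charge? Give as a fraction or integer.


MR = 174 - 8Q
Set MR = MC: 174 - 8Q = 15
Q* = 159/8
Substitute into demand:
P* = 174 - 4*159/8 = 189/2

189/2


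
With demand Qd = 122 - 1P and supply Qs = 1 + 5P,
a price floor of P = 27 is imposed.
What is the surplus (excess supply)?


At P = 27:
Qd = 122 - 1*27 = 95
Qs = 1 + 5*27 = 136
Surplus = Qs - Qd = 136 - 95 = 41

41


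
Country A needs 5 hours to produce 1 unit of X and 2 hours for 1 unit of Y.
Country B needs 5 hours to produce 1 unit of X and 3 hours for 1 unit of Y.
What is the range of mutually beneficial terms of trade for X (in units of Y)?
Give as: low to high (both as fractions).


Opportunity cost of X for Country A = hours_X / hours_Y = 5/2 = 5/2 units of Y
Opportunity cost of X for Country B = hours_X / hours_Y = 5/3 = 5/3 units of Y
Terms of trade must be between the two opportunity costs.
Range: 5/3 to 5/2

5/3 to 5/2


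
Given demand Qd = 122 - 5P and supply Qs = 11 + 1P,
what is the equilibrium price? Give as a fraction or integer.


At equilibrium, Qd = Qs.
122 - 5P = 11 + 1P
122 - 11 = 5P + 1P
111 = 6P
P* = 111/6 = 37/2

37/2


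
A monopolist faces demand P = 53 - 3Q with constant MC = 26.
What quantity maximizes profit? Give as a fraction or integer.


TR = P*Q = (53 - 3Q)Q = 53Q - 3Q^2
MR = dTR/dQ = 53 - 6Q
Set MR = MC:
53 - 6Q = 26
27 = 6Q
Q* = 27/6 = 9/2

9/2


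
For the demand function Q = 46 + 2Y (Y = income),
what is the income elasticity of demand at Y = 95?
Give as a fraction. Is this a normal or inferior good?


dQ/dY = 2
At Y = 95: Q = 46 + 2*95 = 236
Ey = (dQ/dY)(Y/Q) = 2 * 95 / 236 = 95/118
Since Ey > 0, this is a normal good.

95/118 (normal good)


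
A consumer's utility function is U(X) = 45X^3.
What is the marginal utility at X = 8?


MU = dU/dX = 45*3*X^(3-1)
MU = 135*X^2
At X = 8:
MU = 135 * 8^2
MU = 135 * 64 = 8640

8640


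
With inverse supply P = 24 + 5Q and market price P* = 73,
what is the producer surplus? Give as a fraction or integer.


Minimum supply price (at Q=0): P_min = 24
Quantity supplied at P* = 73:
Q* = (73 - 24)/5 = 49/5
PS = (1/2) * Q* * (P* - P_min)
PS = (1/2) * 49/5 * (73 - 24)
PS = (1/2) * 49/5 * 49 = 2401/10

2401/10


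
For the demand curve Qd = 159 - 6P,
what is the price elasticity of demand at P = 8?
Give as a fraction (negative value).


dQ/dP = -6
At P = 8: Q = 159 - 6*8 = 111
E = (dQ/dP)(P/Q) = (-6)(8/111) = -16/37

-16/37


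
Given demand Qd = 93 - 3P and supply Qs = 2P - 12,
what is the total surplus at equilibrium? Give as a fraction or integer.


Find equilibrium: 93 - 3P = 2P - 12
93 + 12 = 5P
P* = 105/5 = 21
Q* = 2*21 - 12 = 30
Inverse demand: P = 31 - Q/3, so P_max = 31
Inverse supply: P = 6 + Q/2, so P_min = 6
CS = (1/2) * 30 * (31 - 21) = 150
PS = (1/2) * 30 * (21 - 6) = 225
TS = CS + PS = 150 + 225 = 375

375


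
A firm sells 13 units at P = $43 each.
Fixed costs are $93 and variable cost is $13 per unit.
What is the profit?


Total Revenue = P * Q = 43 * 13 = $559
Total Cost = FC + VC*Q = 93 + 13*13 = $262
Profit = TR - TC = 559 - 262 = $297

$297


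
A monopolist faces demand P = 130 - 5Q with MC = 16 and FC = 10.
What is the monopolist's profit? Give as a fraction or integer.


MR = MC: 130 - 10Q = 16
Q* = 57/5
P* = 130 - 5*57/5 = 73
Profit = (P* - MC)*Q* - FC
= (73 - 16)*57/5 - 10
= 57*57/5 - 10
= 3249/5 - 10 = 3199/5

3199/5


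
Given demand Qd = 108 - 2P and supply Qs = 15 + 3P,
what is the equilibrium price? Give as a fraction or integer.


At equilibrium, Qd = Qs.
108 - 2P = 15 + 3P
108 - 15 = 2P + 3P
93 = 5P
P* = 93/5 = 93/5

93/5


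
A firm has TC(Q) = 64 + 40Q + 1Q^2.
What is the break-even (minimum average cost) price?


AC(Q) = 64/Q + 40 + 1Q
To minimize: dAC/dQ = -64/Q^2 + 1 = 0
Q^2 = 64/1 = 64
Q* = 8
Min AC = 64/8 + 40 + 1*8
Min AC = 8 + 40 + 8 = 56

56


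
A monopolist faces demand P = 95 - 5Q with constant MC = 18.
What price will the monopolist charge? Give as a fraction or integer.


MR = 95 - 10Q
Set MR = MC: 95 - 10Q = 18
Q* = 77/10
Substitute into demand:
P* = 95 - 5*77/10 = 113/2

113/2


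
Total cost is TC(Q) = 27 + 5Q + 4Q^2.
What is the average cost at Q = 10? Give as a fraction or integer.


TC(10) = 27 + 5*10 + 4*10^2
TC(10) = 27 + 50 + 400 = 477
AC = TC/Q = 477/10 = 477/10

477/10


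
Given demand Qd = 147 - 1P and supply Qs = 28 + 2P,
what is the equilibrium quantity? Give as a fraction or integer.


First find equilibrium price:
147 - 1P = 28 + 2P
P* = 119/3 = 119/3
Then substitute into demand:
Q* = 147 - 1 * 119/3 = 322/3

322/3


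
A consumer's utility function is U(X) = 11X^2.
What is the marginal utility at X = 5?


MU = dU/dX = 11*2*X^(2-1)
MU = 22*X^1
At X = 5:
MU = 22 * 5^1
MU = 22 * 5 = 110

110


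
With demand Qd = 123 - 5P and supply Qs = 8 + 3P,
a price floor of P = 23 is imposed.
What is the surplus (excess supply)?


At P = 23:
Qd = 123 - 5*23 = 8
Qs = 8 + 3*23 = 77
Surplus = Qs - Qd = 77 - 8 = 69

69


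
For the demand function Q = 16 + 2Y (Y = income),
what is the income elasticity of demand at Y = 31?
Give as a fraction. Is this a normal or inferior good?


dQ/dY = 2
At Y = 31: Q = 16 + 2*31 = 78
Ey = (dQ/dY)(Y/Q) = 2 * 31 / 78 = 31/39
Since Ey > 0, this is a normal good.

31/39 (normal good)


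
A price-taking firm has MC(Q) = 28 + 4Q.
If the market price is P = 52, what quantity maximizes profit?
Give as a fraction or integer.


In perfect competition, profit is maximized where P = MC.
52 = 28 + 4Q
24 = 4Q
Q* = 24/4 = 6

6


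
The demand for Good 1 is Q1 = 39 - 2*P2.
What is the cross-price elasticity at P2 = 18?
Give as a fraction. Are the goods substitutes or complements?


dQ1/dP2 = -2
At P2 = 18: Q1 = 39 - 2*18 = 3
Exy = (dQ1/dP2)(P2/Q1) = -2 * 18 / 3 = -12
Since Exy < 0, the goods are complements.

-12 (complements)


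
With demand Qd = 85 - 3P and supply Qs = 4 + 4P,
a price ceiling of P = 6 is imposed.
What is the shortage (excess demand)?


At P = 6:
Qd = 85 - 3*6 = 67
Qs = 4 + 4*6 = 28
Shortage = Qd - Qs = 67 - 28 = 39

39


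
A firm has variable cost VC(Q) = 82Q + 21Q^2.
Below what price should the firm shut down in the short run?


AVC(Q) = VC(Q)/Q = 82 + 21Q
AVC is increasing in Q, so minimum AVC is at Q -> 0+.
Min AVC = 82
The firm should shut down if P < 82.

82


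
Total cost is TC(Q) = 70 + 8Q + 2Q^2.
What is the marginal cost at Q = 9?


MC = dTC/dQ = 8 + 2*2*Q
At Q = 9:
MC = 8 + 4*9
MC = 8 + 36 = 44

44


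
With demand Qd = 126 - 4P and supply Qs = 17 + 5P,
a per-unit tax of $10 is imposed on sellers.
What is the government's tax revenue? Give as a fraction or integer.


With tax on sellers, new supply: Qs' = 17 + 5(P - 10)
= 5P - 33
New equilibrium quantity:
Q_new = 166/3
Tax revenue = tax * Q_new = 10 * 166/3 = 1660/3

1660/3


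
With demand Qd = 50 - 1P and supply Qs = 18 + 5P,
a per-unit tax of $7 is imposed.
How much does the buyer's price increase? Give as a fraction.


With a per-unit tax, the buyer's price increase depends on relative slopes.
Supply slope: d = 5, Demand slope: b = 1
Buyer's price increase = d * tax / (b + d)
= 5 * 7 / (1 + 5)
= 35 / 6 = 35/6

35/6


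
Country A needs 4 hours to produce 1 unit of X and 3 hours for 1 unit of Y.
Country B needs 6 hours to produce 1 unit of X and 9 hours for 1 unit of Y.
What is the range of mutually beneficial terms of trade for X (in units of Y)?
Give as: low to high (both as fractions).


Opportunity cost of X for Country A = hours_X / hours_Y = 4/3 = 4/3 units of Y
Opportunity cost of X for Country B = hours_X / hours_Y = 6/9 = 2/3 units of Y
Terms of trade must be between the two opportunity costs.
Range: 2/3 to 4/3

2/3 to 4/3


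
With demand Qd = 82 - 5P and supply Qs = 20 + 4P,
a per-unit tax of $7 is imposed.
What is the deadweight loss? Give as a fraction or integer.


Pre-tax equilibrium quantity: Q* = 428/9
Post-tax equilibrium quantity: Q_tax = 32
Reduction in quantity: Q* - Q_tax = 140/9
DWL = (1/2) * tax * (Q* - Q_tax)
DWL = (1/2) * 7 * 140/9 = 490/9

490/9


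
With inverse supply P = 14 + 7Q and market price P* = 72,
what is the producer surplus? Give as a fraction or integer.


Minimum supply price (at Q=0): P_min = 14
Quantity supplied at P* = 72:
Q* = (72 - 14)/7 = 58/7
PS = (1/2) * Q* * (P* - P_min)
PS = (1/2) * 58/7 * (72 - 14)
PS = (1/2) * 58/7 * 58 = 1682/7

1682/7


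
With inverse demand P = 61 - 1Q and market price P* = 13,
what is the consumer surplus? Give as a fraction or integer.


Maximum willingness to pay (at Q=0): P_max = 61
Quantity demanded at P* = 13:
Q* = (61 - 13)/1 = 48
CS = (1/2) * Q* * (P_max - P*)
CS = (1/2) * 48 * (61 - 13)
CS = (1/2) * 48 * 48 = 1152

1152


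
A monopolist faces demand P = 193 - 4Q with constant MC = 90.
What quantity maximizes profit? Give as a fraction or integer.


TR = P*Q = (193 - 4Q)Q = 193Q - 4Q^2
MR = dTR/dQ = 193 - 8Q
Set MR = MC:
193 - 8Q = 90
103 = 8Q
Q* = 103/8 = 103/8

103/8


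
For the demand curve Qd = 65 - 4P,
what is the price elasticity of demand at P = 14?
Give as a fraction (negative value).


dQ/dP = -4
At P = 14: Q = 65 - 4*14 = 9
E = (dQ/dP)(P/Q) = (-4)(14/9) = -56/9

-56/9


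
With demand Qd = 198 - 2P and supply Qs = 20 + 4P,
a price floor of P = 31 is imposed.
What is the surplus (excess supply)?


At P = 31:
Qd = 198 - 2*31 = 136
Qs = 20 + 4*31 = 144
Surplus = Qs - Qd = 144 - 136 = 8

8


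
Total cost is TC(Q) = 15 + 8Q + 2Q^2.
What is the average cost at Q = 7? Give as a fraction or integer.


TC(7) = 15 + 8*7 + 2*7^2
TC(7) = 15 + 56 + 98 = 169
AC = TC/Q = 169/7 = 169/7

169/7


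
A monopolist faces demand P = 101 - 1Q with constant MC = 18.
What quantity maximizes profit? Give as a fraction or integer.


TR = P*Q = (101 - 1Q)Q = 101Q - 1Q^2
MR = dTR/dQ = 101 - 2Q
Set MR = MC:
101 - 2Q = 18
83 = 2Q
Q* = 83/2 = 83/2

83/2


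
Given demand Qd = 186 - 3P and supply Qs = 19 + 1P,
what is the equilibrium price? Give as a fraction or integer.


At equilibrium, Qd = Qs.
186 - 3P = 19 + 1P
186 - 19 = 3P + 1P
167 = 4P
P* = 167/4 = 167/4

167/4


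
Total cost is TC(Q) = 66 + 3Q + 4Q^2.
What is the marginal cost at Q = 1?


MC = dTC/dQ = 3 + 2*4*Q
At Q = 1:
MC = 3 + 8*1
MC = 3 + 8 = 11

11


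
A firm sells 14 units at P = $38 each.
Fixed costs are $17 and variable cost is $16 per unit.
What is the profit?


Total Revenue = P * Q = 38 * 14 = $532
Total Cost = FC + VC*Q = 17 + 16*14 = $241
Profit = TR - TC = 532 - 241 = $291

$291


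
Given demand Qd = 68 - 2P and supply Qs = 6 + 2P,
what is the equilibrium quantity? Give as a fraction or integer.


First find equilibrium price:
68 - 2P = 6 + 2P
P* = 62/4 = 31/2
Then substitute into demand:
Q* = 68 - 2 * 31/2 = 37

37


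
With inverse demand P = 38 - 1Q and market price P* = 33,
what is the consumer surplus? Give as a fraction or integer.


Maximum willingness to pay (at Q=0): P_max = 38
Quantity demanded at P* = 33:
Q* = (38 - 33)/1 = 5
CS = (1/2) * Q* * (P_max - P*)
CS = (1/2) * 5 * (38 - 33)
CS = (1/2) * 5 * 5 = 25/2

25/2


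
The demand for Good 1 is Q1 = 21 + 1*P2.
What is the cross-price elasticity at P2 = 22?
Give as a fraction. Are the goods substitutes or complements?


dQ1/dP2 = 1
At P2 = 22: Q1 = 21 + 1*22 = 43
Exy = (dQ1/dP2)(P2/Q1) = 1 * 22 / 43 = 22/43
Since Exy > 0, the goods are substitutes.

22/43 (substitutes)


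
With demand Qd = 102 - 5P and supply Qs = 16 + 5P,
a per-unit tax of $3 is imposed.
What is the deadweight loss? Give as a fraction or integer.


Pre-tax equilibrium quantity: Q* = 59
Post-tax equilibrium quantity: Q_tax = 103/2
Reduction in quantity: Q* - Q_tax = 15/2
DWL = (1/2) * tax * (Q* - Q_tax)
DWL = (1/2) * 3 * 15/2 = 45/4

45/4


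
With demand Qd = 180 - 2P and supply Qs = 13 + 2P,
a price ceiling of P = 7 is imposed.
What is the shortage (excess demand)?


At P = 7:
Qd = 180 - 2*7 = 166
Qs = 13 + 2*7 = 27
Shortage = Qd - Qs = 166 - 27 = 139

139


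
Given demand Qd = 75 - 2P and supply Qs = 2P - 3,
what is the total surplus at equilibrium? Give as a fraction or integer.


Find equilibrium: 75 - 2P = 2P - 3
75 + 3 = 4P
P* = 78/4 = 39/2
Q* = 2*39/2 - 3 = 36
Inverse demand: P = 75/2 - Q/2, so P_max = 75/2
Inverse supply: P = 3/2 + Q/2, so P_min = 3/2
CS = (1/2) * 36 * (75/2 - 39/2) = 324
PS = (1/2) * 36 * (39/2 - 3/2) = 324
TS = CS + PS = 324 + 324 = 648

648


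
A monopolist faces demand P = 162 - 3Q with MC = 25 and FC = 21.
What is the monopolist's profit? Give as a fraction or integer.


MR = MC: 162 - 6Q = 25
Q* = 137/6
P* = 162 - 3*137/6 = 187/2
Profit = (P* - MC)*Q* - FC
= (187/2 - 25)*137/6 - 21
= 137/2*137/6 - 21
= 18769/12 - 21 = 18517/12

18517/12


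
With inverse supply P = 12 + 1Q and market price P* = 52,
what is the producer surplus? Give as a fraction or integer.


Minimum supply price (at Q=0): P_min = 12
Quantity supplied at P* = 52:
Q* = (52 - 12)/1 = 40
PS = (1/2) * Q* * (P* - P_min)
PS = (1/2) * 40 * (52 - 12)
PS = (1/2) * 40 * 40 = 800

800


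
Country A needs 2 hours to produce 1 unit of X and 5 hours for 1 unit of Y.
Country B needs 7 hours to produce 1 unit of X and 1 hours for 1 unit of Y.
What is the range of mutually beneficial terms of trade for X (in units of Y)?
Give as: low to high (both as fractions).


Opportunity cost of X for Country A = hours_X / hours_Y = 2/5 = 2/5 units of Y
Opportunity cost of X for Country B = hours_X / hours_Y = 7/1 = 7 units of Y
Terms of trade must be between the two opportunity costs.
Range: 2/5 to 7

2/5 to 7


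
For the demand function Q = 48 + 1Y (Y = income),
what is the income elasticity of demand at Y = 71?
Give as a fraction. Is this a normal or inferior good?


dQ/dY = 1
At Y = 71: Q = 48 + 1*71 = 119
Ey = (dQ/dY)(Y/Q) = 1 * 71 / 119 = 71/119
Since Ey > 0, this is a normal good.

71/119 (normal good)


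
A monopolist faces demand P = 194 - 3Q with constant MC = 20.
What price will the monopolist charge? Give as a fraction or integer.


MR = 194 - 6Q
Set MR = MC: 194 - 6Q = 20
Q* = 29
Substitute into demand:
P* = 194 - 3*29 = 107

107


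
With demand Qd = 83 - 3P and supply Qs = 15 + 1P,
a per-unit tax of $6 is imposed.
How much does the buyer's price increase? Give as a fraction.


With a per-unit tax, the buyer's price increase depends on relative slopes.
Supply slope: d = 1, Demand slope: b = 3
Buyer's price increase = d * tax / (b + d)
= 1 * 6 / (3 + 1)
= 6 / 4 = 3/2

3/2


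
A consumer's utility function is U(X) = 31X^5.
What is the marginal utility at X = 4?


MU = dU/dX = 31*5*X^(5-1)
MU = 155*X^4
At X = 4:
MU = 155 * 4^4
MU = 155 * 256 = 39680

39680


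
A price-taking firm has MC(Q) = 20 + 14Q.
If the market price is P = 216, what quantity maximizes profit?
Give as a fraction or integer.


In perfect competition, profit is maximized where P = MC.
216 = 20 + 14Q
196 = 14Q
Q* = 196/14 = 14

14


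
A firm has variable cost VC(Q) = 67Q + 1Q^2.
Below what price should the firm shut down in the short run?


AVC(Q) = VC(Q)/Q = 67 + 1Q
AVC is increasing in Q, so minimum AVC is at Q -> 0+.
Min AVC = 67
The firm should shut down if P < 67.

67


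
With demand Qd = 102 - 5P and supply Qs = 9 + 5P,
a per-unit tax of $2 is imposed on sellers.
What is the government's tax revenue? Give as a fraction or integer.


With tax on sellers, new supply: Qs' = 9 + 5(P - 2)
= 5P - 1
New equilibrium quantity:
Q_new = 101/2
Tax revenue = tax * Q_new = 2 * 101/2 = 101

101


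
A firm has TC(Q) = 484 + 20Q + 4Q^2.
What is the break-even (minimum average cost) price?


AC(Q) = 484/Q + 20 + 4Q
To minimize: dAC/dQ = -484/Q^2 + 4 = 0
Q^2 = 484/4 = 121
Q* = 11
Min AC = 484/11 + 20 + 4*11
Min AC = 44 + 20 + 44 = 108

108


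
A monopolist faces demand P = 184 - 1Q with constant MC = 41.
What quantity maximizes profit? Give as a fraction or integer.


TR = P*Q = (184 - 1Q)Q = 184Q - 1Q^2
MR = dTR/dQ = 184 - 2Q
Set MR = MC:
184 - 2Q = 41
143 = 2Q
Q* = 143/2 = 143/2

143/2


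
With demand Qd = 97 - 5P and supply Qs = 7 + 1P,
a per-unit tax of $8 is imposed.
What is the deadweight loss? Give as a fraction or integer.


Pre-tax equilibrium quantity: Q* = 22
Post-tax equilibrium quantity: Q_tax = 46/3
Reduction in quantity: Q* - Q_tax = 20/3
DWL = (1/2) * tax * (Q* - Q_tax)
DWL = (1/2) * 8 * 20/3 = 80/3

80/3
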